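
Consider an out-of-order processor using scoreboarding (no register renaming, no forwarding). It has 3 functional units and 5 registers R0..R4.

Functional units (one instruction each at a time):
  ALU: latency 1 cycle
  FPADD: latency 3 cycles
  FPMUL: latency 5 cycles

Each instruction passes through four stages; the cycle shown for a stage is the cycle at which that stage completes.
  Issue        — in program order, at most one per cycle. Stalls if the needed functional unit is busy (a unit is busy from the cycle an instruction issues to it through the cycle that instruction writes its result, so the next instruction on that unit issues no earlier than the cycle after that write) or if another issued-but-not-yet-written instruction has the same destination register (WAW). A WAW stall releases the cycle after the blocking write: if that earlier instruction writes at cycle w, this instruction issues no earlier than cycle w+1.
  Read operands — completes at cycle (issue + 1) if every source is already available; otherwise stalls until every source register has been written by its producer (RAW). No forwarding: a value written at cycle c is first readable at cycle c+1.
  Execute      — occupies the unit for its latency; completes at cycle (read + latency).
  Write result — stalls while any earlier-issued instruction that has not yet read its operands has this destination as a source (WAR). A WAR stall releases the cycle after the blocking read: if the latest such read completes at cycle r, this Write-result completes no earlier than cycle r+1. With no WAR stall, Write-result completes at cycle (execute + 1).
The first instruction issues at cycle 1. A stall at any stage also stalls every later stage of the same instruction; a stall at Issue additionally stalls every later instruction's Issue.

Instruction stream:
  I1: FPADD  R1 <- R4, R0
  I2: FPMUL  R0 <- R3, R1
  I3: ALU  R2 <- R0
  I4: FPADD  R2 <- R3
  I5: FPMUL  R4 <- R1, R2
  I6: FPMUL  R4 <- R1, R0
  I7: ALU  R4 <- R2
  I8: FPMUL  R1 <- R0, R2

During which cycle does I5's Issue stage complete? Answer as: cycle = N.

t=1  issue I1 (FPADD)
t=2  I1 read-ops, issue I2 (FPMUL)
t=3  issue I3 (ALU)
t=5  I1 finished on FPADD
t=6  I1→R1
t=7  I2 read-ops
t=12  I2 finished on FPMUL
t=13  I2→R0
t=14  I3 read-ops
t=15  I3 finished on ALU
t=16  I3→R2
t=17  issue I4 (FPADD)
t=18  I4 read-ops, issue I5 (FPMUL)
t=21  I4 finished on FPADD
t=22  I4→R2
t=23  I5 read-ops
t=28  I5 finished on FPMUL
t=29  I5→R4
t=30  issue I6 (FPMUL)
t=31  I6 read-ops
t=36  I6 finished on FPMUL
t=37  I6→R4
t=38  issue I7 (ALU)
t=39  I7 read-ops, issue I8 (FPMUL)
t=40  I7 finished on ALU, I8 read-ops
t=41  I7→R4
t=45  I8 finished on FPMUL
t=46  I8→R1

cycle = 18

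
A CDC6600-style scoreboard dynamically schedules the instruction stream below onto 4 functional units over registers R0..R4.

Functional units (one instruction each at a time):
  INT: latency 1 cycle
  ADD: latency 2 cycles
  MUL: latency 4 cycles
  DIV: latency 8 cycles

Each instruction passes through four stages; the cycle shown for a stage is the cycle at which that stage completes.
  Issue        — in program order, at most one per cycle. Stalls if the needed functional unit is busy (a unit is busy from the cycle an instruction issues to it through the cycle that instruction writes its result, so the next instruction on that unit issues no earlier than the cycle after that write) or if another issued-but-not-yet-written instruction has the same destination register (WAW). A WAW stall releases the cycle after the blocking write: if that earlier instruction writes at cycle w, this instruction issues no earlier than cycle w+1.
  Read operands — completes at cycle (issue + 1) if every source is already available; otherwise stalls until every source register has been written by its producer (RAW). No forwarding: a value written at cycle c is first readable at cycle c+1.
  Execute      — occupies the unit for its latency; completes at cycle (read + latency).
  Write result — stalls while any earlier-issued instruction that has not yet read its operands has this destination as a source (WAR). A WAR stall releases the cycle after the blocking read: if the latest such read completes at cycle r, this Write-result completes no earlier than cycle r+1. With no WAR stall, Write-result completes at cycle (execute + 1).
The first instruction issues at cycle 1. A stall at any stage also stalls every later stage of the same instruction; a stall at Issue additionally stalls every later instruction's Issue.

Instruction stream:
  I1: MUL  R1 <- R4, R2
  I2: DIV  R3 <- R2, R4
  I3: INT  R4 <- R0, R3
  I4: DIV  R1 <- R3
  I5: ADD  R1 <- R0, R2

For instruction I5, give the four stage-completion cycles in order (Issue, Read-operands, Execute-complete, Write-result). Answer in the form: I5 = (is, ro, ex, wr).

t=1  I1 dispatched to MUL
t=2  I1 operands ready · I2 dispatched to DIV
t=3  I2 operands ready · I3 dispatched to INT
t=6  I1 complete
t=7  R1←I1
t=11  I2 complete
t=12  R3←I2
t=13  I3 operands ready · I4 dispatched to DIV
t=14  I3 complete · I4 operands ready
t=15  R4←I3
t=22  I4 complete
t=23  R1←I4
t=24  I5 dispatched to ADD
t=25  I5 operands ready
t=27  I5 complete
t=28  R1←I5

I5 = (24, 25, 27, 28)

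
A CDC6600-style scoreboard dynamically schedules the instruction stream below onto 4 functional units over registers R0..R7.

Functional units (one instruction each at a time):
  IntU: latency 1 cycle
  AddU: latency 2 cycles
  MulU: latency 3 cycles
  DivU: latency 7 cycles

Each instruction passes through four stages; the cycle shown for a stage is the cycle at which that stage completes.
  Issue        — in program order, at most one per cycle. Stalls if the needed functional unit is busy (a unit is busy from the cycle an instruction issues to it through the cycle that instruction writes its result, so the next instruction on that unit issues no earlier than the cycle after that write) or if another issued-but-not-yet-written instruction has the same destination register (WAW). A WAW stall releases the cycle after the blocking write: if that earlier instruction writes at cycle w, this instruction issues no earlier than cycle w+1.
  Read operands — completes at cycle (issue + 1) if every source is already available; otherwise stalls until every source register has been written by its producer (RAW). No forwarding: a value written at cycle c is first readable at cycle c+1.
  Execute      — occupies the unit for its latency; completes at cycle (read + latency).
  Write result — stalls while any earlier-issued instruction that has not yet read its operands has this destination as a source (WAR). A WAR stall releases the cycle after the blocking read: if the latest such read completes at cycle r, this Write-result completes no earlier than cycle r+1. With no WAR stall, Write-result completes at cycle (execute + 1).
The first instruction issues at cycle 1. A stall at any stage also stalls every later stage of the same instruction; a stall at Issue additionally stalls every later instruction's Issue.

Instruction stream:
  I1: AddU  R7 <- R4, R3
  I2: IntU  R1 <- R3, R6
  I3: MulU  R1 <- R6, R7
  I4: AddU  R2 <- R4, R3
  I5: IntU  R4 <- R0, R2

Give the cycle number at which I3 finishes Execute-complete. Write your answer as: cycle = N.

I1: IS=1 RO=2 EX=4 WR=5
I2: IS=2 RO=3 EX=4 WR=5
I3: IS=6 RO=7 EX=10 WR=11  [WAW R1: wait I2 write@5]
I4: IS=7 RO=8 EX=10 WR=11
I5: IS=8 RO=12 EX=13 WR=14  [RAW R2: wait I4 write@11]

cycle = 10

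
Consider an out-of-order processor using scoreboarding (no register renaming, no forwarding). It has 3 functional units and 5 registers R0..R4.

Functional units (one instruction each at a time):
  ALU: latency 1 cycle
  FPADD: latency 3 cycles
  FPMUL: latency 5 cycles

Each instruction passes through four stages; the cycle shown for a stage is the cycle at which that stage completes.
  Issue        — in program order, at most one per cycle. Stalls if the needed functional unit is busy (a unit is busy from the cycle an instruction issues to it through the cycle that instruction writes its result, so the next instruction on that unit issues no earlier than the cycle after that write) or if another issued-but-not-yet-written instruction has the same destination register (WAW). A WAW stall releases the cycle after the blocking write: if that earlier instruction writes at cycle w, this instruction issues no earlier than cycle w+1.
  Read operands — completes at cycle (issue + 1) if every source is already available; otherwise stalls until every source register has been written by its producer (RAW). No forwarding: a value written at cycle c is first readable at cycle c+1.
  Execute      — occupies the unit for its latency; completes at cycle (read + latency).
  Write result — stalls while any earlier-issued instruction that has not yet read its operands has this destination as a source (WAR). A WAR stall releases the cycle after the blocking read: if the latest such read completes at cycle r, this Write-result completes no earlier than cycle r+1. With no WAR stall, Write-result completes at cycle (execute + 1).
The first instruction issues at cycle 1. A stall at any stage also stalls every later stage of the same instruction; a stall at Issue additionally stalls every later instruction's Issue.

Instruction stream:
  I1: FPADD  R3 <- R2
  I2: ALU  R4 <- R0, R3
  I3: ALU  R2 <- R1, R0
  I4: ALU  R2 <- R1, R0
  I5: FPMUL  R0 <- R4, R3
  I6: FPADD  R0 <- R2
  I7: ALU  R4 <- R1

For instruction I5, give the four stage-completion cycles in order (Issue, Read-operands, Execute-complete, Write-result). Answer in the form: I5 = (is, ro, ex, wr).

I1 -> (1, 2, 5, 6)
I2 -> (2, 7, 8, 9)  // RAW R3: wait I1 write@6
I3 -> (10, 11, 12, 13)  // struct: ALU busy until I2 writes@9
I4 -> (14, 15, 16, 17)  // struct: ALU busy until I3 writes@13
I5 -> (15, 16, 21, 22)
I6 -> (23, 24, 27, 28)  // WAW R0: wait I5 write@22
I7 -> (24, 25, 26, 27)

I5 = (15, 16, 21, 22)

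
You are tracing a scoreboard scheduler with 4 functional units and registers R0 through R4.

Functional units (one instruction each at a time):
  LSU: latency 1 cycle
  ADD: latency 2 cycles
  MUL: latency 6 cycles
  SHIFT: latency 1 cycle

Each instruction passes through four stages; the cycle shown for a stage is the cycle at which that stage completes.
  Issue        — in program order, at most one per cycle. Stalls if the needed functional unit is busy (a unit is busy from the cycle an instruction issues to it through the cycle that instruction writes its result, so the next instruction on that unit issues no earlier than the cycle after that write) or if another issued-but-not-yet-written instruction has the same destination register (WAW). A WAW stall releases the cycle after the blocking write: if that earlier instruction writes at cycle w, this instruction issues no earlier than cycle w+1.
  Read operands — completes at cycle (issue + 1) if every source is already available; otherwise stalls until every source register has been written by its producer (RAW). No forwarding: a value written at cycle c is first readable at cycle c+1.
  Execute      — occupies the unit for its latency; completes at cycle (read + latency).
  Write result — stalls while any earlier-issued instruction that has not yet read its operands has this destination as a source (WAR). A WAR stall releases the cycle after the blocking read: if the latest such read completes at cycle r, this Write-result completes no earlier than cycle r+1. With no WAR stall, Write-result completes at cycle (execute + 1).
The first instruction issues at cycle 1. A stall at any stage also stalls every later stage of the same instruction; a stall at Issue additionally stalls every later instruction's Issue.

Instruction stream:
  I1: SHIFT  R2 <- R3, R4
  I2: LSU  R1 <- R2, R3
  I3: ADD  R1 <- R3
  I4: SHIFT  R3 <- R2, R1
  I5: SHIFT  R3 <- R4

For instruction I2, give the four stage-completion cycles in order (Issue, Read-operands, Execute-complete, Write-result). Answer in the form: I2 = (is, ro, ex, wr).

I2 = (2, 5, 6, 7)

c1: I1→SHIFT
c2: I1 RO; I2→LSU
c3: I1 EX
c4: I1 WR R2
c5: I2 RO
c6: I2 EX
c7: I2 WR R1
c8: I3→ADD
c9: I3 RO; I4→SHIFT
c11: I3 EX
c12: I3 WR R1
c13: I4 RO
c14: I4 EX
c15: I4 WR R3
c16: I5→SHIFT
c17: I5 RO
c18: I5 EX
c19: I5 WR R3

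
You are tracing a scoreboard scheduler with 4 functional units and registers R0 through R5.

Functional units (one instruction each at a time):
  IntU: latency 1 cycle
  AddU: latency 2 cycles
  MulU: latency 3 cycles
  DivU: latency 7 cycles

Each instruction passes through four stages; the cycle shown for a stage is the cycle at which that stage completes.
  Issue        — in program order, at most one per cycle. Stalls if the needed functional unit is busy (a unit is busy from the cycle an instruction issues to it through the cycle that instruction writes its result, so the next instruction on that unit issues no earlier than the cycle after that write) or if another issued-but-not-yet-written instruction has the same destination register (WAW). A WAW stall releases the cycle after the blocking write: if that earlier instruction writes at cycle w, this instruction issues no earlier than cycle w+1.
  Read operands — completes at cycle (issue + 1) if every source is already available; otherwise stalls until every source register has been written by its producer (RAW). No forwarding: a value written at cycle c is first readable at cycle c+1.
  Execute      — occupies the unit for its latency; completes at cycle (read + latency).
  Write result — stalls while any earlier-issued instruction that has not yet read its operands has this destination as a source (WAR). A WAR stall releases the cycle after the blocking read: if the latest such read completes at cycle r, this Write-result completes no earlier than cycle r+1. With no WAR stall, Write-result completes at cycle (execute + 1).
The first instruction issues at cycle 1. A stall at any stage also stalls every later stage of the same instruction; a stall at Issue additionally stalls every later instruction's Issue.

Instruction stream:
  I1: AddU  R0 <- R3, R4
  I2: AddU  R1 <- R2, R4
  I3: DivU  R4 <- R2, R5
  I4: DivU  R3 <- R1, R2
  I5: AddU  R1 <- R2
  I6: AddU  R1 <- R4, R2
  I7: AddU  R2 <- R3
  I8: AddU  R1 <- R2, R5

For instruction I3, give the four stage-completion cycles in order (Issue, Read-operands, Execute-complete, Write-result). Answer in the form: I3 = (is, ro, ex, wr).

I3 = (7, 8, 15, 16)

[1] issue I1 (AddU)
[2] I1 read-ops
[4] I1 finished on AddU
[5] I1→R0
[6] issue I2 (AddU)
[7] I2 read-ops; issue I3 (DivU)
[8] I3 read-ops
[9] I2 finished on AddU
[10] I2→R1
[15] I3 finished on DivU
[16] I3→R4
[17] issue I4 (DivU)
[18] I4 read-ops; issue I5 (AddU)
[19] I5 read-ops
[21] I5 finished on AddU
[22] I5→R1
[23] issue I6 (AddU)
[24] I6 read-ops
[25] I4 finished on DivU
[26] I4→R3; I6 finished on AddU
[27] I6→R1
[28] issue I7 (AddU)
[29] I7 read-ops
[31] I7 finished on AddU
[32] I7→R2
[33] issue I8 (AddU)
[34] I8 read-ops
[36] I8 finished on AddU
[37] I8→R1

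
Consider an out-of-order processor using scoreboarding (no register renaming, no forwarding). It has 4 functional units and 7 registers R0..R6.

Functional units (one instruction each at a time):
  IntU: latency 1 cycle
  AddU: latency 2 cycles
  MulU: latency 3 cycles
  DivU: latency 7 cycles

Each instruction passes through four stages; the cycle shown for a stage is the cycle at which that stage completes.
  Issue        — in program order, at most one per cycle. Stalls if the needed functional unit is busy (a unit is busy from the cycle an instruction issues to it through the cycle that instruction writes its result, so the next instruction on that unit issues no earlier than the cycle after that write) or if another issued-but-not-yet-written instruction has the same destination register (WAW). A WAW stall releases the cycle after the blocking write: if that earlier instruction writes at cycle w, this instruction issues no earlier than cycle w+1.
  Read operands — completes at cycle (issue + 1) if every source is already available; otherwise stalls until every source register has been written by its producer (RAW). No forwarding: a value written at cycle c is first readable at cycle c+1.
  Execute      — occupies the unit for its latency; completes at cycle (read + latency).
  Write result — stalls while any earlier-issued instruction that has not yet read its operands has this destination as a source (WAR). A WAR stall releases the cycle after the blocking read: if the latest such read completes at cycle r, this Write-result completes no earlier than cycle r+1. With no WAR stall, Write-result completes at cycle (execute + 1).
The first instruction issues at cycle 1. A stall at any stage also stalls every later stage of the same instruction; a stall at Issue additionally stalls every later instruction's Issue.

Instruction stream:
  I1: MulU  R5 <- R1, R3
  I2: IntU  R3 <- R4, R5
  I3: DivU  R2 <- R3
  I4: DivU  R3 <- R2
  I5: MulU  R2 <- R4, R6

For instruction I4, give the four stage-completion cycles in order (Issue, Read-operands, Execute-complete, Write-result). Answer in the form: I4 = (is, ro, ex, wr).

I4 = (19, 20, 27, 28)

t=1  issue I1 (MulU)
t=2  I1 read-ops | issue I2 (IntU)
t=3  issue I3 (DivU)
t=5  I1 finished on MulU
t=6  I1→R5
t=7  I2 read-ops
t=8  I2 finished on IntU
t=9  I2→R3
t=10  I3 read-ops
t=17  I3 finished on DivU
t=18  I3→R2
t=19  issue I4 (DivU)
t=20  I4 read-ops | issue I5 (MulU)
t=21  I5 read-ops
t=24  I5 finished on MulU
t=25  I5→R2
t=27  I4 finished on DivU
t=28  I4→R3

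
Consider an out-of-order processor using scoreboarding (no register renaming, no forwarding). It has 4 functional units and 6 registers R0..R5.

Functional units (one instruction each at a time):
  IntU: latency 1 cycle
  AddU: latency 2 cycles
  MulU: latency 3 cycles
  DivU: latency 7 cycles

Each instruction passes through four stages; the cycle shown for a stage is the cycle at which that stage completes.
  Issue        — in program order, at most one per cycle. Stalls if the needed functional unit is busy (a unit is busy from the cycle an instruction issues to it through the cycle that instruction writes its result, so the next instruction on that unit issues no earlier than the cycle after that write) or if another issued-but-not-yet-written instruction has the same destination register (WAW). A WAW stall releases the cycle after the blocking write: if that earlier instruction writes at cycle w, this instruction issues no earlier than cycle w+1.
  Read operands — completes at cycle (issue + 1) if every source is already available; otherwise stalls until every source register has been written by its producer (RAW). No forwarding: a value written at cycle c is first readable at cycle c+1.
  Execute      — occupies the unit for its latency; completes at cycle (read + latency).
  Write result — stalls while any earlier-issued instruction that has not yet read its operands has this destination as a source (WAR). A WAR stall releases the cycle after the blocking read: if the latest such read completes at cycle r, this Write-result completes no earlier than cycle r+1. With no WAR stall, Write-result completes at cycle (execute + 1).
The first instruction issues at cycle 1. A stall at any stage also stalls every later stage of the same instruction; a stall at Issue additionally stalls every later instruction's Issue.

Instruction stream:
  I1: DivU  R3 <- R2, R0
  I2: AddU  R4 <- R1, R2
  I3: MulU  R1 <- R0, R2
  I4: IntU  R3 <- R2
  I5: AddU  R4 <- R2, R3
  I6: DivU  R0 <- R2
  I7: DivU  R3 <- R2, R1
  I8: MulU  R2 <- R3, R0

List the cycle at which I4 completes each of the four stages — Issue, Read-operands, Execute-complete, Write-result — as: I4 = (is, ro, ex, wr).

I4 = (11, 12, 13, 14)

[1] I1 issues→DivU
[2] I1 reads, I2 issues→AddU
[3] I2 reads, I3 issues→MulU
[4] I3 reads
[5] I2 exec-done
[6] I2 writes R4
[7] I3 exec-done
[8] I3 writes R1
[9] I1 exec-done
[10] I1 writes R3
[11] I4 issues→IntU
[12] I4 reads, I5 issues→AddU
[13] I4 exec-done, I6 issues→DivU
[14] I4 writes R3, I6 reads
[15] I5 reads
[17] I5 exec-done
[18] I5 writes R4
[21] I6 exec-done
[22] I6 writes R0
[23] I7 issues→DivU
[24] I7 reads, I8 issues→MulU
[31] I7 exec-done
[32] I7 writes R3
[33] I8 reads
[36] I8 exec-done
[37] I8 writes R2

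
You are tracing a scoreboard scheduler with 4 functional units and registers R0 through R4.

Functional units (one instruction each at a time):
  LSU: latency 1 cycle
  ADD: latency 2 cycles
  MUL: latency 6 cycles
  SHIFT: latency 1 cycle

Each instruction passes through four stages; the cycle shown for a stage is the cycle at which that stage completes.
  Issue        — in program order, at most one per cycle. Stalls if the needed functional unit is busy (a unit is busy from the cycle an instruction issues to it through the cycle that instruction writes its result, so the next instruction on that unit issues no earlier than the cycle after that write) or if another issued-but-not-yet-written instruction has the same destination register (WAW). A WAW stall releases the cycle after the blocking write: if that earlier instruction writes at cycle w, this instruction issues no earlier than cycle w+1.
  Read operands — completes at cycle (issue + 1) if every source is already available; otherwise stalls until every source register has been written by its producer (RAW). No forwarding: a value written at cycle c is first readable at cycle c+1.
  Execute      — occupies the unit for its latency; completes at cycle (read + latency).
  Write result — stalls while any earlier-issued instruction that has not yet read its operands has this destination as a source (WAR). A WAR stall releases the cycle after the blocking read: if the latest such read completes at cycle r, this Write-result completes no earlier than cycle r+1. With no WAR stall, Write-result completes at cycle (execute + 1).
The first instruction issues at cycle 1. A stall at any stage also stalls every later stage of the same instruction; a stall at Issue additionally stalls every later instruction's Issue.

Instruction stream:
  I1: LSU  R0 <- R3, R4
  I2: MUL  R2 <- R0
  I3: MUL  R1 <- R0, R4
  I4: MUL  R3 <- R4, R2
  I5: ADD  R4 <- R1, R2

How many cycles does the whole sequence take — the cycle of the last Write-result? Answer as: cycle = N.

cycle = 30

[1] I1 issues→LSU
[2] I1 reads, I2 issues→MUL
[3] I1 exec-done
[4] I1 writes R0
[5] I2 reads
[11] I2 exec-done
[12] I2 writes R2
[13] I3 issues→MUL
[14] I3 reads
[20] I3 exec-done
[21] I3 writes R1
[22] I4 issues→MUL
[23] I4 reads, I5 issues→ADD
[24] I5 reads
[26] I5 exec-done
[27] I5 writes R4
[29] I4 exec-done
[30] I4 writes R3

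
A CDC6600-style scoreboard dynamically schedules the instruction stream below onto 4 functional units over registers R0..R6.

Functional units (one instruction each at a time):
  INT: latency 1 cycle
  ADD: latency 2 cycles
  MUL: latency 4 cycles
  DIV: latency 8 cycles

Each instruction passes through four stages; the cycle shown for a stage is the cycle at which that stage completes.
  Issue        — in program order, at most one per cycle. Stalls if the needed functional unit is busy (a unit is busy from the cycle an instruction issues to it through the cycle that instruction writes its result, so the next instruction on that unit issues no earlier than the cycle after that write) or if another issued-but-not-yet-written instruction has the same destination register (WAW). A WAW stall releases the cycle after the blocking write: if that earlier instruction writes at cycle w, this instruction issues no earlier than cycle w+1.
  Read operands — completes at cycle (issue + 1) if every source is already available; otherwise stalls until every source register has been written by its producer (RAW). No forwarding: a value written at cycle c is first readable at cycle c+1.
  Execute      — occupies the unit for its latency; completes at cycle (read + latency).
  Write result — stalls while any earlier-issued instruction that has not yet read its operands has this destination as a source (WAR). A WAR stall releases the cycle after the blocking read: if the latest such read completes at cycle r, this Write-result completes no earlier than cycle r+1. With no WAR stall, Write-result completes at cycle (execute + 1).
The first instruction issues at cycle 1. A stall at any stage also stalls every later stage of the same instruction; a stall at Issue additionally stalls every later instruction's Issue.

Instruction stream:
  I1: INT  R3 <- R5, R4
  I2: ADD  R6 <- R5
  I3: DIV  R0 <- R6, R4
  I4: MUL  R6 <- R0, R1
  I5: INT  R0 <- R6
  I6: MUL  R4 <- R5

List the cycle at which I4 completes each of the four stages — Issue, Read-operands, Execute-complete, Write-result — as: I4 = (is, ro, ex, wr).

[1] I1 issues→INT
[2] I1 reads; I2 issues→ADD
[3] I1 exec-done; I2 reads; I3 issues→DIV
[4] I1 writes R3
[5] I2 exec-done
[6] I2 writes R6
[7] I3 reads; I4 issues→MUL
[15] I3 exec-done
[16] I3 writes R0
[17] I4 reads; I5 issues→INT
[21] I4 exec-done
[22] I4 writes R6
[23] I5 reads; I6 issues→MUL
[24] I5 exec-done; I6 reads
[25] I5 writes R0
[28] I6 exec-done
[29] I6 writes R4

I4 = (7, 17, 21, 22)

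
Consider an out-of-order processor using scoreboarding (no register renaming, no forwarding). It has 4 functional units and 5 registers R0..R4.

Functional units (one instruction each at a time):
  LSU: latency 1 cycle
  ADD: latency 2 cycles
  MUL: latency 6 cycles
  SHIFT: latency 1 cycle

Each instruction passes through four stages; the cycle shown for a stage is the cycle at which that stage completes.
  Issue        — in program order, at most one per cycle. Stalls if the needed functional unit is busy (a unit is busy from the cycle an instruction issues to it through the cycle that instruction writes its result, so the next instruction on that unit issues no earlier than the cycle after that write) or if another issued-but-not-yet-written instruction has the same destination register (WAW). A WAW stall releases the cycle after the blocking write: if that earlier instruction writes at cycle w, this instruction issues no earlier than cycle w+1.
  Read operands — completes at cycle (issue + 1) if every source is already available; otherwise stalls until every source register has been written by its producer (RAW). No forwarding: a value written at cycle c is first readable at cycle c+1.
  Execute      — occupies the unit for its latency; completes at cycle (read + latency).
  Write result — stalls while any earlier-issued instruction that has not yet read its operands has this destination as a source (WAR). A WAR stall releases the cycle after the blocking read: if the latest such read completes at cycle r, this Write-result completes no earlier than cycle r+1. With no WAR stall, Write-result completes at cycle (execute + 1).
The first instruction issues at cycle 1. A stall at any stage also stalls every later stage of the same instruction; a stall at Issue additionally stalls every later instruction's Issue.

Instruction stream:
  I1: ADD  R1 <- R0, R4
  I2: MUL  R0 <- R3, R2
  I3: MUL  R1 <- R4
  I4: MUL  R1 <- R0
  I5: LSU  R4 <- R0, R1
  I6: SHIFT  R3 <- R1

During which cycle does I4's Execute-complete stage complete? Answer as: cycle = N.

cycle 1: I1→ADD
cycle 2: I1 RO, I2→MUL
cycle 3: I2 RO
cycle 4: I1 EX
cycle 5: I1 WR R1
cycle 9: I2 EX
cycle 10: I2 WR R0
cycle 11: I3→MUL
cycle 12: I3 RO
cycle 18: I3 EX
cycle 19: I3 WR R1
cycle 20: I4→MUL
cycle 21: I4 RO, I5→LSU
cycle 22: I6→SHIFT
cycle 27: I4 EX
cycle 28: I4 WR R1
cycle 29: I5 RO, I6 RO
cycle 30: I5 EX, I6 EX
cycle 31: I5 WR R4, I6 WR R3

cycle = 27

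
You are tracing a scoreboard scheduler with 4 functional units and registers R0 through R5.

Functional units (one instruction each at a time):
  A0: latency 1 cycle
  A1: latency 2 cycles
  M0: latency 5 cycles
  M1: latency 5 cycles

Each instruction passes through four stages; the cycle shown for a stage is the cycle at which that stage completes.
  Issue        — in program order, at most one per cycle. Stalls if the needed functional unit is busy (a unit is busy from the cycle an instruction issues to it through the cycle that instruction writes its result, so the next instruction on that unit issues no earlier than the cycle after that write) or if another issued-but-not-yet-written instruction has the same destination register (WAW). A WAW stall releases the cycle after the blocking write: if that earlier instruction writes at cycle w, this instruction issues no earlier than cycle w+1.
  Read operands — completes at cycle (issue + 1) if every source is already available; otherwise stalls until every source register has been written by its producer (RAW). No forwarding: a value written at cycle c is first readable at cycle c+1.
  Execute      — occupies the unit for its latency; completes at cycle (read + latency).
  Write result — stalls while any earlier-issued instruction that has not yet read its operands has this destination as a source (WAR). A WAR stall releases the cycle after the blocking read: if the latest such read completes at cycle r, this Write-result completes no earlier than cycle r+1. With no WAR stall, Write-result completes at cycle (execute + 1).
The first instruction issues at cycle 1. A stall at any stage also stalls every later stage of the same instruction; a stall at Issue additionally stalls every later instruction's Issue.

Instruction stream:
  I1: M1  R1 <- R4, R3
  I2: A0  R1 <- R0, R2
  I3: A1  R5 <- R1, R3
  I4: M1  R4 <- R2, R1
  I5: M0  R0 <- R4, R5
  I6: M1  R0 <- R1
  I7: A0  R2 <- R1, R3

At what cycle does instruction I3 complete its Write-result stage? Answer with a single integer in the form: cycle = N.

[1] I1 issues→M1
[2] I1 reads
[7] I1 exec-done
[8] I1 writes R1
[9] I2 issues→A0
[10] I2 reads | I3 issues→A1
[11] I2 exec-done | I4 issues→M1
[12] I2 writes R1 | I5 issues→M0
[13] I3 reads | I4 reads
[15] I3 exec-done
[16] I3 writes R5
[18] I4 exec-done
[19] I4 writes R4
[20] I5 reads
[25] I5 exec-done
[26] I5 writes R0
[27] I6 issues→M1
[28] I6 reads | I7 issues→A0
[29] I7 reads
[30] I7 exec-done
[31] I7 writes R2
[33] I6 exec-done
[34] I6 writes R0

cycle = 16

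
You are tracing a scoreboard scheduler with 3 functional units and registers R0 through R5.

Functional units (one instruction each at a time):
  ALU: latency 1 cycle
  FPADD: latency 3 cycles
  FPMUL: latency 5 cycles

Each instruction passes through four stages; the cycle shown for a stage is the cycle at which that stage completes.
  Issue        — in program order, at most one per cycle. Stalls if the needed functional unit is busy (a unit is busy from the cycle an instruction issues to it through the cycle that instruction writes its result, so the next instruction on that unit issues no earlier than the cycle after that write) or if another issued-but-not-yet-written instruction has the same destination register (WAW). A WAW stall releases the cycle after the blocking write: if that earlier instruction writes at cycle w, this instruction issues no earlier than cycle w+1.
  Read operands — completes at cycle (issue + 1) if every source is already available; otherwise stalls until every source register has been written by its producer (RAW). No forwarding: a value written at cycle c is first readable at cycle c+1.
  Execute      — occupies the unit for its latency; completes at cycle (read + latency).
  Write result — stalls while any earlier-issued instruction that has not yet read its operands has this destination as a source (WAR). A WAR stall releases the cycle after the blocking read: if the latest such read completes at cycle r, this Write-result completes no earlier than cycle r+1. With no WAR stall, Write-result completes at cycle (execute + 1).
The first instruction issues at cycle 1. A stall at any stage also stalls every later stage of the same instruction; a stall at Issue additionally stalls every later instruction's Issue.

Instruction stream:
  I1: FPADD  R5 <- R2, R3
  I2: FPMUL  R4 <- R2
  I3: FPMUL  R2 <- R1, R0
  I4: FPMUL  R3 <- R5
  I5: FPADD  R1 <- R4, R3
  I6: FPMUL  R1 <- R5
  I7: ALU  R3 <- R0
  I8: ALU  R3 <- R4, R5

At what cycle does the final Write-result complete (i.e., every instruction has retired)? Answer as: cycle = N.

cycle = 39

I1  is:1  ro:2  ex:5  wr:6
I2  is:2  ro:3  ex:8  wr:9
I3  is:10  ro:11  ex:16  wr:17  — struct: FPMUL busy until I2 writes@9
I4  is:18  ro:19  ex:24  wr:25  — struct: FPMUL busy until I3 writes@17
I5  is:19  ro:26  ex:29  wr:30  — RAW R3: wait I4 write@25
I6  is:31  ro:32  ex:37  wr:38  — WAW R1: wait I5 write@30
I7  is:32  ro:33  ex:34  wr:35
I8  is:36  ro:37  ex:38  wr:39  — struct: ALU busy until I7 writes@35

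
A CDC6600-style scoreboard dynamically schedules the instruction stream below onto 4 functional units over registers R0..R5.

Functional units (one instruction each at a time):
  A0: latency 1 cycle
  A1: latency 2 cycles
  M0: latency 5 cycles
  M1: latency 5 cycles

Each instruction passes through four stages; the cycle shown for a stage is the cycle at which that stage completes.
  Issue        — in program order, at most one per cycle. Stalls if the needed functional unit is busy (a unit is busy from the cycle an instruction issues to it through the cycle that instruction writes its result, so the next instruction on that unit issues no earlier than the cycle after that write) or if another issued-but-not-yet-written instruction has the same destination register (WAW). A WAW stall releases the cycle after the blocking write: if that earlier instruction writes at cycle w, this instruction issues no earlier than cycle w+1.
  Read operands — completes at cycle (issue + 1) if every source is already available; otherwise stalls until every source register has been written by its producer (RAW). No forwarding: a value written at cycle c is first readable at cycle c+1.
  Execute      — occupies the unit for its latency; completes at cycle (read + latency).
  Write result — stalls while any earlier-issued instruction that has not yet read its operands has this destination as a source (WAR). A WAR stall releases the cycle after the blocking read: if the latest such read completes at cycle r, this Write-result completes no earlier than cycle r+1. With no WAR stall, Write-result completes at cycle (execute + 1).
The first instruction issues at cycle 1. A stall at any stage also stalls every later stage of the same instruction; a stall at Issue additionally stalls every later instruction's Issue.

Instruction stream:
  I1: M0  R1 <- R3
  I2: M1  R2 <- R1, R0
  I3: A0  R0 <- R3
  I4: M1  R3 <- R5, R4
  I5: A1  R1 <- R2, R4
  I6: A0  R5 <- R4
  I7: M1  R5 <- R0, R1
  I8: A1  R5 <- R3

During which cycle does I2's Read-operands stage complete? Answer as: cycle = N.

cycle = 9

cycle 1: I1 issues→M0
cycle 2: I1 reads · I2 issues→M1
cycle 3: I3 issues→A0
cycle 4: I3 reads
cycle 5: I3 exec-done
cycle 7: I1 exec-done
cycle 8: I1 writes R1
cycle 9: I2 reads
cycle 10: I3 writes R0
cycle 14: I2 exec-done
cycle 15: I2 writes R2
cycle 16: I4 issues→M1
cycle 17: I4 reads · I5 issues→A1
cycle 18: I5 reads · I6 issues→A0
cycle 19: I6 reads
cycle 20: I5 exec-done · I6 exec-done
cycle 21: I5 writes R1 · I6 writes R5
cycle 22: I4 exec-done
cycle 23: I4 writes R3
cycle 24: I7 issues→M1
cycle 25: I7 reads
cycle 30: I7 exec-done
cycle 31: I7 writes R5
cycle 32: I8 issues→A1
cycle 33: I8 reads
cycle 35: I8 exec-done
cycle 36: I8 writes R5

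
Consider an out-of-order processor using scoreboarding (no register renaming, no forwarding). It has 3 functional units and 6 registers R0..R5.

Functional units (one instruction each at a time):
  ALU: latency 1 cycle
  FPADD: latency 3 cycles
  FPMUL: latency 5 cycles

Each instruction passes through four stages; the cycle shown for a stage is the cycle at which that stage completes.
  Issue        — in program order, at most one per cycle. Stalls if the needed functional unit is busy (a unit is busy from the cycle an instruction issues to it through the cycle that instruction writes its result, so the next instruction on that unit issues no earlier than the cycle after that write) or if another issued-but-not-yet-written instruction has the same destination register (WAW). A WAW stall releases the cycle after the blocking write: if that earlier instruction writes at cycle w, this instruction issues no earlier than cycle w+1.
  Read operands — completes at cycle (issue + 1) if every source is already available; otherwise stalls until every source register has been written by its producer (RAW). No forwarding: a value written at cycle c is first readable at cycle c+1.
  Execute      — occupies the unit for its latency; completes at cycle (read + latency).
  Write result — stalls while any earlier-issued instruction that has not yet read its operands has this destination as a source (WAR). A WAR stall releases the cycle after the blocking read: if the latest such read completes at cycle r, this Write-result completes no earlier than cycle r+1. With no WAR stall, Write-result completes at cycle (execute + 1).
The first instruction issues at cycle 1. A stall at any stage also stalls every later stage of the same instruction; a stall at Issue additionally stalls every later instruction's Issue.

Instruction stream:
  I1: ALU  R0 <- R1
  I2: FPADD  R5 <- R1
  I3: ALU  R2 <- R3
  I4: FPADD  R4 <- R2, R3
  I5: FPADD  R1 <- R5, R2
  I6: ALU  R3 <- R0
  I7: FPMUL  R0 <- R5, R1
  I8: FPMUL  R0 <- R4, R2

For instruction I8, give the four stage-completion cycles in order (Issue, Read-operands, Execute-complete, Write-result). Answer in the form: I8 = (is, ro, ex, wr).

I1 -> (1, 2, 3, 4)
I2 -> (2, 3, 6, 7)
I3 -> (5, 6, 7, 8)  // struct: ALU busy until I1 writes@4
I4 -> (8, 9, 12, 13)  // struct: FPADD busy until I2 writes@7
I5 -> (14, 15, 18, 19)  // struct: FPADD busy until I4 writes@13
I6 -> (15, 16, 17, 18)
I7 -> (16, 20, 25, 26)  // RAW R1: wait I5 write@19
I8 -> (27, 28, 33, 34)  // struct: FPMUL busy until I7 writes@26

I8 = (27, 28, 33, 34)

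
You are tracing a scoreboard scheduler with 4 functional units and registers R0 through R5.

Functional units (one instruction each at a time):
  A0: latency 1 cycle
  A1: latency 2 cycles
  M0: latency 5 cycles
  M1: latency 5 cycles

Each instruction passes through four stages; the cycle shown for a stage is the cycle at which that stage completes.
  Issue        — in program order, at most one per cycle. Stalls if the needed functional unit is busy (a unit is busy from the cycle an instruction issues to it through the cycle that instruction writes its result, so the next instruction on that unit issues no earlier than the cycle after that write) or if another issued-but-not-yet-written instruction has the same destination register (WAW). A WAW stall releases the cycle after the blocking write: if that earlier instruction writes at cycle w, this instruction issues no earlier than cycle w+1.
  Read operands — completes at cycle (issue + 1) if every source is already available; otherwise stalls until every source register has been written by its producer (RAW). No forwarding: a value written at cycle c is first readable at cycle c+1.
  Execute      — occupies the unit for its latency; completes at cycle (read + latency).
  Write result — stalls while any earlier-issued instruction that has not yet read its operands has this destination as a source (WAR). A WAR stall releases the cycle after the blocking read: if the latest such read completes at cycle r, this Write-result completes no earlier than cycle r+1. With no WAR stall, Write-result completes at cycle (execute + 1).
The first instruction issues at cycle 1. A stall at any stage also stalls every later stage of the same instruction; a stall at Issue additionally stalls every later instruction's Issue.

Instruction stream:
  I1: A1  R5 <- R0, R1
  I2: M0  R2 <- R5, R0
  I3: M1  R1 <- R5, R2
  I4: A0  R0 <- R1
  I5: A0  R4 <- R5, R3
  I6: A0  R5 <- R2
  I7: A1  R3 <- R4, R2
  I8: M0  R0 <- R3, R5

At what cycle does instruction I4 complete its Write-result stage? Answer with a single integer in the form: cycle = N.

cycle 1: issue I1 (A1)
cycle 2: I1 read-ops | issue I2 (M0)
cycle 3: issue I3 (M1)
cycle 4: I1 finished on A1 | issue I4 (A0)
cycle 5: I1→R5
cycle 6: I2 read-ops
cycle 11: I2 finished on M0
cycle 12: I2→R2
cycle 13: I3 read-ops
cycle 18: I3 finished on M1
cycle 19: I3→R1
cycle 20: I4 read-ops
cycle 21: I4 finished on A0
cycle 22: I4→R0
cycle 23: issue I5 (A0)
cycle 24: I5 read-ops
cycle 25: I5 finished on A0
cycle 26: I5→R4
cycle 27: issue I6 (A0)
cycle 28: I6 read-ops | issue I7 (A1)
cycle 29: I6 finished on A0 | I7 read-ops | issue I8 (M0)
cycle 30: I6→R5
cycle 31: I7 finished on A1
cycle 32: I7→R3
cycle 33: I8 read-ops
cycle 38: I8 finished on M0
cycle 39: I8→R0

cycle = 22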